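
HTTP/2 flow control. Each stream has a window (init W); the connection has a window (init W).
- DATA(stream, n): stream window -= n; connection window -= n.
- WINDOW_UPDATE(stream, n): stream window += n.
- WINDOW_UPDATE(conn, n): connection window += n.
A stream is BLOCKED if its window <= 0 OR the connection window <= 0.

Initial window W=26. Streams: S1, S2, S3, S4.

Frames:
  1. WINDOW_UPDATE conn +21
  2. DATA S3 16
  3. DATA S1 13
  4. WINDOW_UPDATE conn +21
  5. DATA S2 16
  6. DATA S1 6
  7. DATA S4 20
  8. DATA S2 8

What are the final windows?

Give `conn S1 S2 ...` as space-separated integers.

Answer: -11 7 2 10 6

Derivation:
Op 1: conn=47 S1=26 S2=26 S3=26 S4=26 blocked=[]
Op 2: conn=31 S1=26 S2=26 S3=10 S4=26 blocked=[]
Op 3: conn=18 S1=13 S2=26 S3=10 S4=26 blocked=[]
Op 4: conn=39 S1=13 S2=26 S3=10 S4=26 blocked=[]
Op 5: conn=23 S1=13 S2=10 S3=10 S4=26 blocked=[]
Op 6: conn=17 S1=7 S2=10 S3=10 S4=26 blocked=[]
Op 7: conn=-3 S1=7 S2=10 S3=10 S4=6 blocked=[1, 2, 3, 4]
Op 8: conn=-11 S1=7 S2=2 S3=10 S4=6 blocked=[1, 2, 3, 4]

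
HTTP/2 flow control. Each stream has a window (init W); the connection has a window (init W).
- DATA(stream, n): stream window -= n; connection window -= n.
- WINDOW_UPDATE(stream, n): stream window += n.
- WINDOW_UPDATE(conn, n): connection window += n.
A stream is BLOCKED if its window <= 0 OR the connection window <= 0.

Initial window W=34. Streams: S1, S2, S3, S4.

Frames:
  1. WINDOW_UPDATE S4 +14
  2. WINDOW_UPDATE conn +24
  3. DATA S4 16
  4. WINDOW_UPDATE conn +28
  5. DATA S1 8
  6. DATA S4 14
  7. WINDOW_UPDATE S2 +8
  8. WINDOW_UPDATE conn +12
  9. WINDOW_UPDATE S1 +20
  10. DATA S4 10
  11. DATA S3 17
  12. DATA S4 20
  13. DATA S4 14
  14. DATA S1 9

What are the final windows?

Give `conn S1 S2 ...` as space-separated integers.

Answer: -10 37 42 17 -26

Derivation:
Op 1: conn=34 S1=34 S2=34 S3=34 S4=48 blocked=[]
Op 2: conn=58 S1=34 S2=34 S3=34 S4=48 blocked=[]
Op 3: conn=42 S1=34 S2=34 S3=34 S4=32 blocked=[]
Op 4: conn=70 S1=34 S2=34 S3=34 S4=32 blocked=[]
Op 5: conn=62 S1=26 S2=34 S3=34 S4=32 blocked=[]
Op 6: conn=48 S1=26 S2=34 S3=34 S4=18 blocked=[]
Op 7: conn=48 S1=26 S2=42 S3=34 S4=18 blocked=[]
Op 8: conn=60 S1=26 S2=42 S3=34 S4=18 blocked=[]
Op 9: conn=60 S1=46 S2=42 S3=34 S4=18 blocked=[]
Op 10: conn=50 S1=46 S2=42 S3=34 S4=8 blocked=[]
Op 11: conn=33 S1=46 S2=42 S3=17 S4=8 blocked=[]
Op 12: conn=13 S1=46 S2=42 S3=17 S4=-12 blocked=[4]
Op 13: conn=-1 S1=46 S2=42 S3=17 S4=-26 blocked=[1, 2, 3, 4]
Op 14: conn=-10 S1=37 S2=42 S3=17 S4=-26 blocked=[1, 2, 3, 4]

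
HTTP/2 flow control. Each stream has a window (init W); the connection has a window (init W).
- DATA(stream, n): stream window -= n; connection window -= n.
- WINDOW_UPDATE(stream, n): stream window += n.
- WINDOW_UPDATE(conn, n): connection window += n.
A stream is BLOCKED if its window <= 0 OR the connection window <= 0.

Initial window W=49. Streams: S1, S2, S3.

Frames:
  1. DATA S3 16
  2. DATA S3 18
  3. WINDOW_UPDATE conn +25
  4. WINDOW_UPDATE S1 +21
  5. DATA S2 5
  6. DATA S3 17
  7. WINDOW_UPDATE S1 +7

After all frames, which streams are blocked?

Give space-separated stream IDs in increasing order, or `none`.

Op 1: conn=33 S1=49 S2=49 S3=33 blocked=[]
Op 2: conn=15 S1=49 S2=49 S3=15 blocked=[]
Op 3: conn=40 S1=49 S2=49 S3=15 blocked=[]
Op 4: conn=40 S1=70 S2=49 S3=15 blocked=[]
Op 5: conn=35 S1=70 S2=44 S3=15 blocked=[]
Op 6: conn=18 S1=70 S2=44 S3=-2 blocked=[3]
Op 7: conn=18 S1=77 S2=44 S3=-2 blocked=[3]

Answer: S3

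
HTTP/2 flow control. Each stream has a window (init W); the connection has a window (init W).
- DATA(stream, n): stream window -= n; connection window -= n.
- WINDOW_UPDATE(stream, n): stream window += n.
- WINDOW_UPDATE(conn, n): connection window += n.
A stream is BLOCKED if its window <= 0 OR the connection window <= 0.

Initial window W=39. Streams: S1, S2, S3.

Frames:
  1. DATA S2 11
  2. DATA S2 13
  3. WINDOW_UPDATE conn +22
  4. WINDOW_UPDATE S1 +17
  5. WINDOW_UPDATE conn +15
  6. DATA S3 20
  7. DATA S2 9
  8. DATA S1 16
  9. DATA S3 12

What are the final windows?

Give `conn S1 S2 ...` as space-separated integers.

Answer: -5 40 6 7

Derivation:
Op 1: conn=28 S1=39 S2=28 S3=39 blocked=[]
Op 2: conn=15 S1=39 S2=15 S3=39 blocked=[]
Op 3: conn=37 S1=39 S2=15 S3=39 blocked=[]
Op 4: conn=37 S1=56 S2=15 S3=39 blocked=[]
Op 5: conn=52 S1=56 S2=15 S3=39 blocked=[]
Op 6: conn=32 S1=56 S2=15 S3=19 blocked=[]
Op 7: conn=23 S1=56 S2=6 S3=19 blocked=[]
Op 8: conn=7 S1=40 S2=6 S3=19 blocked=[]
Op 9: conn=-5 S1=40 S2=6 S3=7 blocked=[1, 2, 3]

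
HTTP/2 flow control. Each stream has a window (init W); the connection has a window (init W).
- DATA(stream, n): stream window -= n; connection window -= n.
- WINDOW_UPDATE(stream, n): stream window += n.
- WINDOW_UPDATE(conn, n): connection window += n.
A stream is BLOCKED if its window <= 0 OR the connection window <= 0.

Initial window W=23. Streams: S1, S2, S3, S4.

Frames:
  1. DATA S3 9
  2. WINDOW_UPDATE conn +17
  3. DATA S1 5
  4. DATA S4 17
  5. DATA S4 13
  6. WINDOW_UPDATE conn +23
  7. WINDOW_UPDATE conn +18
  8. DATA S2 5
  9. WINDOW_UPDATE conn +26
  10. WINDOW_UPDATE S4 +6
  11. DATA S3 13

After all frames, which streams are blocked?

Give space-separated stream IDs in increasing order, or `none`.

Answer: S4

Derivation:
Op 1: conn=14 S1=23 S2=23 S3=14 S4=23 blocked=[]
Op 2: conn=31 S1=23 S2=23 S3=14 S4=23 blocked=[]
Op 3: conn=26 S1=18 S2=23 S3=14 S4=23 blocked=[]
Op 4: conn=9 S1=18 S2=23 S3=14 S4=6 blocked=[]
Op 5: conn=-4 S1=18 S2=23 S3=14 S4=-7 blocked=[1, 2, 3, 4]
Op 6: conn=19 S1=18 S2=23 S3=14 S4=-7 blocked=[4]
Op 7: conn=37 S1=18 S2=23 S3=14 S4=-7 blocked=[4]
Op 8: conn=32 S1=18 S2=18 S3=14 S4=-7 blocked=[4]
Op 9: conn=58 S1=18 S2=18 S3=14 S4=-7 blocked=[4]
Op 10: conn=58 S1=18 S2=18 S3=14 S4=-1 blocked=[4]
Op 11: conn=45 S1=18 S2=18 S3=1 S4=-1 blocked=[4]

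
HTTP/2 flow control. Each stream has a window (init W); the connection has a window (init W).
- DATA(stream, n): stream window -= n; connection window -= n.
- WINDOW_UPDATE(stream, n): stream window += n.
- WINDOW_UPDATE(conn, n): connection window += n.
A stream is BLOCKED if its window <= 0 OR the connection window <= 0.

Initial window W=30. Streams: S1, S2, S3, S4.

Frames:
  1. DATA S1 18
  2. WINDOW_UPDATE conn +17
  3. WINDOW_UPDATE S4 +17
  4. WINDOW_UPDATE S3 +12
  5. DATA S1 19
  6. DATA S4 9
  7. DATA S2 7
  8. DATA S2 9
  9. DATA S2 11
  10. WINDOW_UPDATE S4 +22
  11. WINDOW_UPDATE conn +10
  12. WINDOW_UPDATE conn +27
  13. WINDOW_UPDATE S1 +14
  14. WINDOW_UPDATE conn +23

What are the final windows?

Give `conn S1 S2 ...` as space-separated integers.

Answer: 34 7 3 42 60

Derivation:
Op 1: conn=12 S1=12 S2=30 S3=30 S4=30 blocked=[]
Op 2: conn=29 S1=12 S2=30 S3=30 S4=30 blocked=[]
Op 3: conn=29 S1=12 S2=30 S3=30 S4=47 blocked=[]
Op 4: conn=29 S1=12 S2=30 S3=42 S4=47 blocked=[]
Op 5: conn=10 S1=-7 S2=30 S3=42 S4=47 blocked=[1]
Op 6: conn=1 S1=-7 S2=30 S3=42 S4=38 blocked=[1]
Op 7: conn=-6 S1=-7 S2=23 S3=42 S4=38 blocked=[1, 2, 3, 4]
Op 8: conn=-15 S1=-7 S2=14 S3=42 S4=38 blocked=[1, 2, 3, 4]
Op 9: conn=-26 S1=-7 S2=3 S3=42 S4=38 blocked=[1, 2, 3, 4]
Op 10: conn=-26 S1=-7 S2=3 S3=42 S4=60 blocked=[1, 2, 3, 4]
Op 11: conn=-16 S1=-7 S2=3 S3=42 S4=60 blocked=[1, 2, 3, 4]
Op 12: conn=11 S1=-7 S2=3 S3=42 S4=60 blocked=[1]
Op 13: conn=11 S1=7 S2=3 S3=42 S4=60 blocked=[]
Op 14: conn=34 S1=7 S2=3 S3=42 S4=60 blocked=[]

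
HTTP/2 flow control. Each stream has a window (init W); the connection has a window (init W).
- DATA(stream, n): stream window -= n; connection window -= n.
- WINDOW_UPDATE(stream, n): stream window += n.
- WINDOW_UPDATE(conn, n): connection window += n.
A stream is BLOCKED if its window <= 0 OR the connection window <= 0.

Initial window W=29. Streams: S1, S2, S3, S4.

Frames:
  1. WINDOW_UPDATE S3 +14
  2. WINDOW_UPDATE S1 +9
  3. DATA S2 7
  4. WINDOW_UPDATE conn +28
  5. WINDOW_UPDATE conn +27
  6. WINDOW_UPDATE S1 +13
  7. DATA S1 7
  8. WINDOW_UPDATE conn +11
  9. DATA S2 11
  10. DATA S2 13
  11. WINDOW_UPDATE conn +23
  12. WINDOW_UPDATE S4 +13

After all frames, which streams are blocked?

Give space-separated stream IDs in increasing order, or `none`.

Op 1: conn=29 S1=29 S2=29 S3=43 S4=29 blocked=[]
Op 2: conn=29 S1=38 S2=29 S3=43 S4=29 blocked=[]
Op 3: conn=22 S1=38 S2=22 S3=43 S4=29 blocked=[]
Op 4: conn=50 S1=38 S2=22 S3=43 S4=29 blocked=[]
Op 5: conn=77 S1=38 S2=22 S3=43 S4=29 blocked=[]
Op 6: conn=77 S1=51 S2=22 S3=43 S4=29 blocked=[]
Op 7: conn=70 S1=44 S2=22 S3=43 S4=29 blocked=[]
Op 8: conn=81 S1=44 S2=22 S3=43 S4=29 blocked=[]
Op 9: conn=70 S1=44 S2=11 S3=43 S4=29 blocked=[]
Op 10: conn=57 S1=44 S2=-2 S3=43 S4=29 blocked=[2]
Op 11: conn=80 S1=44 S2=-2 S3=43 S4=29 blocked=[2]
Op 12: conn=80 S1=44 S2=-2 S3=43 S4=42 blocked=[2]

Answer: S2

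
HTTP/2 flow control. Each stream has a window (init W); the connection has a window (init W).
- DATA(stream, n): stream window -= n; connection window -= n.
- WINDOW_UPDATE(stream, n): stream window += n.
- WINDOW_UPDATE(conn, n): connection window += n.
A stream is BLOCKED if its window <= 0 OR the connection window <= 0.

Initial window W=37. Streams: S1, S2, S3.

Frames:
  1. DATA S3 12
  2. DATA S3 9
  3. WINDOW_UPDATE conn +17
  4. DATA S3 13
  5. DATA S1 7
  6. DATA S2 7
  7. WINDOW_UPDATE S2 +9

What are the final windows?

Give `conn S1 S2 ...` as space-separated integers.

Answer: 6 30 39 3

Derivation:
Op 1: conn=25 S1=37 S2=37 S3=25 blocked=[]
Op 2: conn=16 S1=37 S2=37 S3=16 blocked=[]
Op 3: conn=33 S1=37 S2=37 S3=16 blocked=[]
Op 4: conn=20 S1=37 S2=37 S3=3 blocked=[]
Op 5: conn=13 S1=30 S2=37 S3=3 blocked=[]
Op 6: conn=6 S1=30 S2=30 S3=3 blocked=[]
Op 7: conn=6 S1=30 S2=39 S3=3 blocked=[]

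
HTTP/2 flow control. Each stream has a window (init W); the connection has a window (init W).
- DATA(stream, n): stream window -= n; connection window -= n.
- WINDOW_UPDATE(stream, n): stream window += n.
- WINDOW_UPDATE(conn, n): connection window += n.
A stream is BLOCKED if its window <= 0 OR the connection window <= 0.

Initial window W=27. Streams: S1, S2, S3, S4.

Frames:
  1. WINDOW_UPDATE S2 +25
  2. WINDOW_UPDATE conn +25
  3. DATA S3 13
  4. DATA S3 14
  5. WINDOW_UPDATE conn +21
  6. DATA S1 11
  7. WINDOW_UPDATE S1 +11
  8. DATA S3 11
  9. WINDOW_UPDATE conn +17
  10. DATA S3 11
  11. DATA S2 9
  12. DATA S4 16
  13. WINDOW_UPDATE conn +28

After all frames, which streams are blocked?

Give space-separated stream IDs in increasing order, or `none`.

Op 1: conn=27 S1=27 S2=52 S3=27 S4=27 blocked=[]
Op 2: conn=52 S1=27 S2=52 S3=27 S4=27 blocked=[]
Op 3: conn=39 S1=27 S2=52 S3=14 S4=27 blocked=[]
Op 4: conn=25 S1=27 S2=52 S3=0 S4=27 blocked=[3]
Op 5: conn=46 S1=27 S2=52 S3=0 S4=27 blocked=[3]
Op 6: conn=35 S1=16 S2=52 S3=0 S4=27 blocked=[3]
Op 7: conn=35 S1=27 S2=52 S3=0 S4=27 blocked=[3]
Op 8: conn=24 S1=27 S2=52 S3=-11 S4=27 blocked=[3]
Op 9: conn=41 S1=27 S2=52 S3=-11 S4=27 blocked=[3]
Op 10: conn=30 S1=27 S2=52 S3=-22 S4=27 blocked=[3]
Op 11: conn=21 S1=27 S2=43 S3=-22 S4=27 blocked=[3]
Op 12: conn=5 S1=27 S2=43 S3=-22 S4=11 blocked=[3]
Op 13: conn=33 S1=27 S2=43 S3=-22 S4=11 blocked=[3]

Answer: S3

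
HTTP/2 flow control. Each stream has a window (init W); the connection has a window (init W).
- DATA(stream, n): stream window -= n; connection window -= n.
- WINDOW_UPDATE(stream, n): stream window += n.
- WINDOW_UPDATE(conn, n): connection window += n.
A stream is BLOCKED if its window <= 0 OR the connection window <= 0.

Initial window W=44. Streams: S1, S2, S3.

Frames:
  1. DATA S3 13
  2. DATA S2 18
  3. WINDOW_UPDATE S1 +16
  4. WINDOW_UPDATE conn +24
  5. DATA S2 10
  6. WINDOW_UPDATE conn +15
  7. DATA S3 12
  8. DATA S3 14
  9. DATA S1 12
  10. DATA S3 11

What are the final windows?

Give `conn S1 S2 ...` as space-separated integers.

Op 1: conn=31 S1=44 S2=44 S3=31 blocked=[]
Op 2: conn=13 S1=44 S2=26 S3=31 blocked=[]
Op 3: conn=13 S1=60 S2=26 S3=31 blocked=[]
Op 4: conn=37 S1=60 S2=26 S3=31 blocked=[]
Op 5: conn=27 S1=60 S2=16 S3=31 blocked=[]
Op 6: conn=42 S1=60 S2=16 S3=31 blocked=[]
Op 7: conn=30 S1=60 S2=16 S3=19 blocked=[]
Op 8: conn=16 S1=60 S2=16 S3=5 blocked=[]
Op 9: conn=4 S1=48 S2=16 S3=5 blocked=[]
Op 10: conn=-7 S1=48 S2=16 S3=-6 blocked=[1, 2, 3]

Answer: -7 48 16 -6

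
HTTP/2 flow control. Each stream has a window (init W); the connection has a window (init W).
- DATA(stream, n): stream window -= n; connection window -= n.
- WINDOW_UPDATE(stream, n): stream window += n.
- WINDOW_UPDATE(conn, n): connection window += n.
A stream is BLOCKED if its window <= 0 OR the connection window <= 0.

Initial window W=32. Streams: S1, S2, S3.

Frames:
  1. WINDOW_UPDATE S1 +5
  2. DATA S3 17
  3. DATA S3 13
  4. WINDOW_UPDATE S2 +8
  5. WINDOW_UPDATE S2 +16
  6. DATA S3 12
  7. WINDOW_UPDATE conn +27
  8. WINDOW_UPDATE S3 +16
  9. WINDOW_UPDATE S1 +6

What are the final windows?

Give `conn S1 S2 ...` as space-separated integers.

Answer: 17 43 56 6

Derivation:
Op 1: conn=32 S1=37 S2=32 S3=32 blocked=[]
Op 2: conn=15 S1=37 S2=32 S3=15 blocked=[]
Op 3: conn=2 S1=37 S2=32 S3=2 blocked=[]
Op 4: conn=2 S1=37 S2=40 S3=2 blocked=[]
Op 5: conn=2 S1=37 S2=56 S3=2 blocked=[]
Op 6: conn=-10 S1=37 S2=56 S3=-10 blocked=[1, 2, 3]
Op 7: conn=17 S1=37 S2=56 S3=-10 blocked=[3]
Op 8: conn=17 S1=37 S2=56 S3=6 blocked=[]
Op 9: conn=17 S1=43 S2=56 S3=6 blocked=[]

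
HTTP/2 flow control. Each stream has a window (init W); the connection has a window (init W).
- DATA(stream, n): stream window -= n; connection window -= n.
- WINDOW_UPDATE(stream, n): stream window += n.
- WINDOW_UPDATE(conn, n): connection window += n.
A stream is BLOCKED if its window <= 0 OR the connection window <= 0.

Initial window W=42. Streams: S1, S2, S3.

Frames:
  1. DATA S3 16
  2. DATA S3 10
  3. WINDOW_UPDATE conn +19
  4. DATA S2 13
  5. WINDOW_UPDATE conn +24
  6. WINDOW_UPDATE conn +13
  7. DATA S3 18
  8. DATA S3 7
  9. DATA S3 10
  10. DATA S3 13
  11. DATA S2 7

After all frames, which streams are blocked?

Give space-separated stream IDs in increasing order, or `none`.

Op 1: conn=26 S1=42 S2=42 S3=26 blocked=[]
Op 2: conn=16 S1=42 S2=42 S3=16 blocked=[]
Op 3: conn=35 S1=42 S2=42 S3=16 blocked=[]
Op 4: conn=22 S1=42 S2=29 S3=16 blocked=[]
Op 5: conn=46 S1=42 S2=29 S3=16 blocked=[]
Op 6: conn=59 S1=42 S2=29 S3=16 blocked=[]
Op 7: conn=41 S1=42 S2=29 S3=-2 blocked=[3]
Op 8: conn=34 S1=42 S2=29 S3=-9 blocked=[3]
Op 9: conn=24 S1=42 S2=29 S3=-19 blocked=[3]
Op 10: conn=11 S1=42 S2=29 S3=-32 blocked=[3]
Op 11: conn=4 S1=42 S2=22 S3=-32 blocked=[3]

Answer: S3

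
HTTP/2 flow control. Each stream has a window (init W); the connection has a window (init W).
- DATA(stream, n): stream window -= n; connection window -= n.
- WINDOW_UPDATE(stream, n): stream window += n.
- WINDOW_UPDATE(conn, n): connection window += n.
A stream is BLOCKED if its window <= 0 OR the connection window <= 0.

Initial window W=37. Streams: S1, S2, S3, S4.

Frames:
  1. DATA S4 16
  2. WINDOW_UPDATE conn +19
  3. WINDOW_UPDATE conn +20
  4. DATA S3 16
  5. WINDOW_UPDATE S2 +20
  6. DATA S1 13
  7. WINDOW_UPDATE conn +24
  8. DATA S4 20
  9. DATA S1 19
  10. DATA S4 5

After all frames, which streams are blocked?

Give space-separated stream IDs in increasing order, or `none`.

Answer: S4

Derivation:
Op 1: conn=21 S1=37 S2=37 S3=37 S4=21 blocked=[]
Op 2: conn=40 S1=37 S2=37 S3=37 S4=21 blocked=[]
Op 3: conn=60 S1=37 S2=37 S3=37 S4=21 blocked=[]
Op 4: conn=44 S1=37 S2=37 S3=21 S4=21 blocked=[]
Op 5: conn=44 S1=37 S2=57 S3=21 S4=21 blocked=[]
Op 6: conn=31 S1=24 S2=57 S3=21 S4=21 blocked=[]
Op 7: conn=55 S1=24 S2=57 S3=21 S4=21 blocked=[]
Op 8: conn=35 S1=24 S2=57 S3=21 S4=1 blocked=[]
Op 9: conn=16 S1=5 S2=57 S3=21 S4=1 blocked=[]
Op 10: conn=11 S1=5 S2=57 S3=21 S4=-4 blocked=[4]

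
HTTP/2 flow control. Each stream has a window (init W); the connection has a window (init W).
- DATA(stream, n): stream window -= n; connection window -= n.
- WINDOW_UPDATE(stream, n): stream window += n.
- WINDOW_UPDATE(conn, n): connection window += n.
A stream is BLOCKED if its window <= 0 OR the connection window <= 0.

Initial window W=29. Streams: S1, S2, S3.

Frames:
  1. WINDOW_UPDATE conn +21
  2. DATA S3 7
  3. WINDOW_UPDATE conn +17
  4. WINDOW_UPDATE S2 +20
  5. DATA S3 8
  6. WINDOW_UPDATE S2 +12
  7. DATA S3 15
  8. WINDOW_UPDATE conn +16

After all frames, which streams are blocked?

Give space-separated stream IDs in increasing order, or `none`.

Answer: S3

Derivation:
Op 1: conn=50 S1=29 S2=29 S3=29 blocked=[]
Op 2: conn=43 S1=29 S2=29 S3=22 blocked=[]
Op 3: conn=60 S1=29 S2=29 S3=22 blocked=[]
Op 4: conn=60 S1=29 S2=49 S3=22 blocked=[]
Op 5: conn=52 S1=29 S2=49 S3=14 blocked=[]
Op 6: conn=52 S1=29 S2=61 S3=14 blocked=[]
Op 7: conn=37 S1=29 S2=61 S3=-1 blocked=[3]
Op 8: conn=53 S1=29 S2=61 S3=-1 blocked=[3]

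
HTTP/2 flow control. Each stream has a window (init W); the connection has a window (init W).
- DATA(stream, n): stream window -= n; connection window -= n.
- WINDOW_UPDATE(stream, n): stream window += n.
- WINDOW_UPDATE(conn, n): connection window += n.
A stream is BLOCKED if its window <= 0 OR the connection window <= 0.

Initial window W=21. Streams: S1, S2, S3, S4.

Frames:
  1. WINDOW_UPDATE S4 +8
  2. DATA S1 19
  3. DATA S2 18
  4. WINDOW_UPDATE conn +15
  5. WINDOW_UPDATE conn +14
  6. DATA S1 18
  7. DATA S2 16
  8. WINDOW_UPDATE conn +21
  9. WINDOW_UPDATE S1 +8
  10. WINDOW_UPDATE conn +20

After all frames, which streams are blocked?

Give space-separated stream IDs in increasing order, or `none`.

Op 1: conn=21 S1=21 S2=21 S3=21 S4=29 blocked=[]
Op 2: conn=2 S1=2 S2=21 S3=21 S4=29 blocked=[]
Op 3: conn=-16 S1=2 S2=3 S3=21 S4=29 blocked=[1, 2, 3, 4]
Op 4: conn=-1 S1=2 S2=3 S3=21 S4=29 blocked=[1, 2, 3, 4]
Op 5: conn=13 S1=2 S2=3 S3=21 S4=29 blocked=[]
Op 6: conn=-5 S1=-16 S2=3 S3=21 S4=29 blocked=[1, 2, 3, 4]
Op 7: conn=-21 S1=-16 S2=-13 S3=21 S4=29 blocked=[1, 2, 3, 4]
Op 8: conn=0 S1=-16 S2=-13 S3=21 S4=29 blocked=[1, 2, 3, 4]
Op 9: conn=0 S1=-8 S2=-13 S3=21 S4=29 blocked=[1, 2, 3, 4]
Op 10: conn=20 S1=-8 S2=-13 S3=21 S4=29 blocked=[1, 2]

Answer: S1 S2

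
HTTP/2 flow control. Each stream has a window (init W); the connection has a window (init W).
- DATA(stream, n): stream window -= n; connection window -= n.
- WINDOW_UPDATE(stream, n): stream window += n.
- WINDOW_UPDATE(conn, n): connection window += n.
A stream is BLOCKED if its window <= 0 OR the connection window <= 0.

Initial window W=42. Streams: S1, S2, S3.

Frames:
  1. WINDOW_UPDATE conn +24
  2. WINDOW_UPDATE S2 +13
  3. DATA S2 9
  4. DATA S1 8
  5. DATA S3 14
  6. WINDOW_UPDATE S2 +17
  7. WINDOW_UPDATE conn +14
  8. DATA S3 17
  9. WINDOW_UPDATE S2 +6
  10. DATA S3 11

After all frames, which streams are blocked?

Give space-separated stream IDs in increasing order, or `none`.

Answer: S3

Derivation:
Op 1: conn=66 S1=42 S2=42 S3=42 blocked=[]
Op 2: conn=66 S1=42 S2=55 S3=42 blocked=[]
Op 3: conn=57 S1=42 S2=46 S3=42 blocked=[]
Op 4: conn=49 S1=34 S2=46 S3=42 blocked=[]
Op 5: conn=35 S1=34 S2=46 S3=28 blocked=[]
Op 6: conn=35 S1=34 S2=63 S3=28 blocked=[]
Op 7: conn=49 S1=34 S2=63 S3=28 blocked=[]
Op 8: conn=32 S1=34 S2=63 S3=11 blocked=[]
Op 9: conn=32 S1=34 S2=69 S3=11 blocked=[]
Op 10: conn=21 S1=34 S2=69 S3=0 blocked=[3]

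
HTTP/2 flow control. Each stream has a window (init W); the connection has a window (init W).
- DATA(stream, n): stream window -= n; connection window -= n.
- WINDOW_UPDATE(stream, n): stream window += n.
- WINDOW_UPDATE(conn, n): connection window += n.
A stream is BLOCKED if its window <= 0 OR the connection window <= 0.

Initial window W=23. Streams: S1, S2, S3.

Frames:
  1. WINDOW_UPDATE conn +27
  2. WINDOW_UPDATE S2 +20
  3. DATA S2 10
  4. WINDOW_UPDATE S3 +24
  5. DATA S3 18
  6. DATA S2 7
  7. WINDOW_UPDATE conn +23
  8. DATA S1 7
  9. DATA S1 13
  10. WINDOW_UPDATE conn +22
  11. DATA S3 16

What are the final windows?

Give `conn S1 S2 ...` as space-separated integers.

Answer: 24 3 26 13

Derivation:
Op 1: conn=50 S1=23 S2=23 S3=23 blocked=[]
Op 2: conn=50 S1=23 S2=43 S3=23 blocked=[]
Op 3: conn=40 S1=23 S2=33 S3=23 blocked=[]
Op 4: conn=40 S1=23 S2=33 S3=47 blocked=[]
Op 5: conn=22 S1=23 S2=33 S3=29 blocked=[]
Op 6: conn=15 S1=23 S2=26 S3=29 blocked=[]
Op 7: conn=38 S1=23 S2=26 S3=29 blocked=[]
Op 8: conn=31 S1=16 S2=26 S3=29 blocked=[]
Op 9: conn=18 S1=3 S2=26 S3=29 blocked=[]
Op 10: conn=40 S1=3 S2=26 S3=29 blocked=[]
Op 11: conn=24 S1=3 S2=26 S3=13 blocked=[]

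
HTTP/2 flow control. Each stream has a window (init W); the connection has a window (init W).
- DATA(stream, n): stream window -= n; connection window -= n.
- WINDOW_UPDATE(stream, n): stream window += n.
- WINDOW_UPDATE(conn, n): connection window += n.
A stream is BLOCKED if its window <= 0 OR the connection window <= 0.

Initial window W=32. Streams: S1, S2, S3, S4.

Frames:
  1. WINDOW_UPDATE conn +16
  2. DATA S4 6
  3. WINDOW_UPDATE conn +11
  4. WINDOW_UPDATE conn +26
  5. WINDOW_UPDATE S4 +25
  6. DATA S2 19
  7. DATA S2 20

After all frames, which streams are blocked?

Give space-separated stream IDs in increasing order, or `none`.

Op 1: conn=48 S1=32 S2=32 S3=32 S4=32 blocked=[]
Op 2: conn=42 S1=32 S2=32 S3=32 S4=26 blocked=[]
Op 3: conn=53 S1=32 S2=32 S3=32 S4=26 blocked=[]
Op 4: conn=79 S1=32 S2=32 S3=32 S4=26 blocked=[]
Op 5: conn=79 S1=32 S2=32 S3=32 S4=51 blocked=[]
Op 6: conn=60 S1=32 S2=13 S3=32 S4=51 blocked=[]
Op 7: conn=40 S1=32 S2=-7 S3=32 S4=51 blocked=[2]

Answer: S2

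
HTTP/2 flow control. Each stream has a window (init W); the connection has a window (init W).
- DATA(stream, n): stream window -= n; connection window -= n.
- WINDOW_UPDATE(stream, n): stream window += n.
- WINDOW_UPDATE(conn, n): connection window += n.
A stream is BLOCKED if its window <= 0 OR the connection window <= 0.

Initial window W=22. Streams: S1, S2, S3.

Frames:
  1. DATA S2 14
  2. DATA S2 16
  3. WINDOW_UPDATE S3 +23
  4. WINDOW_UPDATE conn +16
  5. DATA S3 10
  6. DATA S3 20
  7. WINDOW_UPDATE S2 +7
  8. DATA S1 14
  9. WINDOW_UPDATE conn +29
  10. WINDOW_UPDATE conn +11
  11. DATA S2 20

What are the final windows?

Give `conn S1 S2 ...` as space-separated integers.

Answer: -16 8 -21 15

Derivation:
Op 1: conn=8 S1=22 S2=8 S3=22 blocked=[]
Op 2: conn=-8 S1=22 S2=-8 S3=22 blocked=[1, 2, 3]
Op 3: conn=-8 S1=22 S2=-8 S3=45 blocked=[1, 2, 3]
Op 4: conn=8 S1=22 S2=-8 S3=45 blocked=[2]
Op 5: conn=-2 S1=22 S2=-8 S3=35 blocked=[1, 2, 3]
Op 6: conn=-22 S1=22 S2=-8 S3=15 blocked=[1, 2, 3]
Op 7: conn=-22 S1=22 S2=-1 S3=15 blocked=[1, 2, 3]
Op 8: conn=-36 S1=8 S2=-1 S3=15 blocked=[1, 2, 3]
Op 9: conn=-7 S1=8 S2=-1 S3=15 blocked=[1, 2, 3]
Op 10: conn=4 S1=8 S2=-1 S3=15 blocked=[2]
Op 11: conn=-16 S1=8 S2=-21 S3=15 blocked=[1, 2, 3]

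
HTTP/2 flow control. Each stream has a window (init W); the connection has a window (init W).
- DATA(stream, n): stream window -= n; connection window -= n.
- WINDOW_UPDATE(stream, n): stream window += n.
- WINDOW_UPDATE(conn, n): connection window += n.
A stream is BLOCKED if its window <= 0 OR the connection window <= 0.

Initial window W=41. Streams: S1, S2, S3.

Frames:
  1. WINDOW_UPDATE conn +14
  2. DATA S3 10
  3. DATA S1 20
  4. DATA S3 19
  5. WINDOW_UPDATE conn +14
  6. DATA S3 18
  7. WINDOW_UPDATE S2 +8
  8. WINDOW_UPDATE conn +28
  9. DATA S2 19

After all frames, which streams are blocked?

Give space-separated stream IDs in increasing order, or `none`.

Answer: S3

Derivation:
Op 1: conn=55 S1=41 S2=41 S3=41 blocked=[]
Op 2: conn=45 S1=41 S2=41 S3=31 blocked=[]
Op 3: conn=25 S1=21 S2=41 S3=31 blocked=[]
Op 4: conn=6 S1=21 S2=41 S3=12 blocked=[]
Op 5: conn=20 S1=21 S2=41 S3=12 blocked=[]
Op 6: conn=2 S1=21 S2=41 S3=-6 blocked=[3]
Op 7: conn=2 S1=21 S2=49 S3=-6 blocked=[3]
Op 8: conn=30 S1=21 S2=49 S3=-6 blocked=[3]
Op 9: conn=11 S1=21 S2=30 S3=-6 blocked=[3]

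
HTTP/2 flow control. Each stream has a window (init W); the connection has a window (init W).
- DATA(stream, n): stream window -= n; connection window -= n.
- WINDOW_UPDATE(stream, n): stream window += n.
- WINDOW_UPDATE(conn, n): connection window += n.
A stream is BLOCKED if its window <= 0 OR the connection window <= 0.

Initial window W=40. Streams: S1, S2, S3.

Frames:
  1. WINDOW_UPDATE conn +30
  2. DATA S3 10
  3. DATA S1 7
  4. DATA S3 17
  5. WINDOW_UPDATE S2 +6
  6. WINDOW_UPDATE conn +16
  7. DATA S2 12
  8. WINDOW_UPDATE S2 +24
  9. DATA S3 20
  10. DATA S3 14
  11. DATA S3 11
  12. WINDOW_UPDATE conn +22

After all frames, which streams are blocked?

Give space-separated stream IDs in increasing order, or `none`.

Op 1: conn=70 S1=40 S2=40 S3=40 blocked=[]
Op 2: conn=60 S1=40 S2=40 S3=30 blocked=[]
Op 3: conn=53 S1=33 S2=40 S3=30 blocked=[]
Op 4: conn=36 S1=33 S2=40 S3=13 blocked=[]
Op 5: conn=36 S1=33 S2=46 S3=13 blocked=[]
Op 6: conn=52 S1=33 S2=46 S3=13 blocked=[]
Op 7: conn=40 S1=33 S2=34 S3=13 blocked=[]
Op 8: conn=40 S1=33 S2=58 S3=13 blocked=[]
Op 9: conn=20 S1=33 S2=58 S3=-7 blocked=[3]
Op 10: conn=6 S1=33 S2=58 S3=-21 blocked=[3]
Op 11: conn=-5 S1=33 S2=58 S3=-32 blocked=[1, 2, 3]
Op 12: conn=17 S1=33 S2=58 S3=-32 blocked=[3]

Answer: S3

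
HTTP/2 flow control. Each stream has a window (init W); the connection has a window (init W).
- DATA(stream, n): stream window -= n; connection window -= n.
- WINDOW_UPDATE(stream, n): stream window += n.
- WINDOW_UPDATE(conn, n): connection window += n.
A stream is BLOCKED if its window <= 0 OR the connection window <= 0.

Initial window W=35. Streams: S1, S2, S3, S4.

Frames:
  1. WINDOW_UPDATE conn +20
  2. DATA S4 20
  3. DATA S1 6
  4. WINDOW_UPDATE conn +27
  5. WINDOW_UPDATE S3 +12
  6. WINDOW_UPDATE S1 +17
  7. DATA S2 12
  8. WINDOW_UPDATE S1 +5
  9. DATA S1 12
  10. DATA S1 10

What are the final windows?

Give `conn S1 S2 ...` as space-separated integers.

Answer: 22 29 23 47 15

Derivation:
Op 1: conn=55 S1=35 S2=35 S3=35 S4=35 blocked=[]
Op 2: conn=35 S1=35 S2=35 S3=35 S4=15 blocked=[]
Op 3: conn=29 S1=29 S2=35 S3=35 S4=15 blocked=[]
Op 4: conn=56 S1=29 S2=35 S3=35 S4=15 blocked=[]
Op 5: conn=56 S1=29 S2=35 S3=47 S4=15 blocked=[]
Op 6: conn=56 S1=46 S2=35 S3=47 S4=15 blocked=[]
Op 7: conn=44 S1=46 S2=23 S3=47 S4=15 blocked=[]
Op 8: conn=44 S1=51 S2=23 S3=47 S4=15 blocked=[]
Op 9: conn=32 S1=39 S2=23 S3=47 S4=15 blocked=[]
Op 10: conn=22 S1=29 S2=23 S3=47 S4=15 blocked=[]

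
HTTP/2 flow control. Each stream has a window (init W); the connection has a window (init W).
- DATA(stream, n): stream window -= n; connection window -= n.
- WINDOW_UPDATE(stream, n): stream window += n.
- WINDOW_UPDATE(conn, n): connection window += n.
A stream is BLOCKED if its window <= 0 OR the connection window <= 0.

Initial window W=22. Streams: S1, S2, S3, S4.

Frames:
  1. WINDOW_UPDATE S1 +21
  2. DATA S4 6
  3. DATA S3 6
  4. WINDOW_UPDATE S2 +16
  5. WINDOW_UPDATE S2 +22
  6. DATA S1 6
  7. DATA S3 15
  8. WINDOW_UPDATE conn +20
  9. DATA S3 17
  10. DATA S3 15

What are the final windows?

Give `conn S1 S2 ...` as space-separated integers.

Op 1: conn=22 S1=43 S2=22 S3=22 S4=22 blocked=[]
Op 2: conn=16 S1=43 S2=22 S3=22 S4=16 blocked=[]
Op 3: conn=10 S1=43 S2=22 S3=16 S4=16 blocked=[]
Op 4: conn=10 S1=43 S2=38 S3=16 S4=16 blocked=[]
Op 5: conn=10 S1=43 S2=60 S3=16 S4=16 blocked=[]
Op 6: conn=4 S1=37 S2=60 S3=16 S4=16 blocked=[]
Op 7: conn=-11 S1=37 S2=60 S3=1 S4=16 blocked=[1, 2, 3, 4]
Op 8: conn=9 S1=37 S2=60 S3=1 S4=16 blocked=[]
Op 9: conn=-8 S1=37 S2=60 S3=-16 S4=16 blocked=[1, 2, 3, 4]
Op 10: conn=-23 S1=37 S2=60 S3=-31 S4=16 blocked=[1, 2, 3, 4]

Answer: -23 37 60 -31 16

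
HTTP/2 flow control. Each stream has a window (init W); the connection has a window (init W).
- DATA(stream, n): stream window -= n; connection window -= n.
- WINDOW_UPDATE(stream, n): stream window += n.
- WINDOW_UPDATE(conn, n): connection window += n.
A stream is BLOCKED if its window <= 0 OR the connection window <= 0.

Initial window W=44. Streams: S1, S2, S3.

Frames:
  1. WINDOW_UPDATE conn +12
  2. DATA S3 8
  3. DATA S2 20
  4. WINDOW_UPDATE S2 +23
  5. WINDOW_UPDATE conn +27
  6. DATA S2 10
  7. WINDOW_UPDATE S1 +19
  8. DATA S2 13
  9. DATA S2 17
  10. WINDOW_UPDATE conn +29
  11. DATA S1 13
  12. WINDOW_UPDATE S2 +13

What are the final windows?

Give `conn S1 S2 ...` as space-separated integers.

Answer: 31 50 20 36

Derivation:
Op 1: conn=56 S1=44 S2=44 S3=44 blocked=[]
Op 2: conn=48 S1=44 S2=44 S3=36 blocked=[]
Op 3: conn=28 S1=44 S2=24 S3=36 blocked=[]
Op 4: conn=28 S1=44 S2=47 S3=36 blocked=[]
Op 5: conn=55 S1=44 S2=47 S3=36 blocked=[]
Op 6: conn=45 S1=44 S2=37 S3=36 blocked=[]
Op 7: conn=45 S1=63 S2=37 S3=36 blocked=[]
Op 8: conn=32 S1=63 S2=24 S3=36 blocked=[]
Op 9: conn=15 S1=63 S2=7 S3=36 blocked=[]
Op 10: conn=44 S1=63 S2=7 S3=36 blocked=[]
Op 11: conn=31 S1=50 S2=7 S3=36 blocked=[]
Op 12: conn=31 S1=50 S2=20 S3=36 blocked=[]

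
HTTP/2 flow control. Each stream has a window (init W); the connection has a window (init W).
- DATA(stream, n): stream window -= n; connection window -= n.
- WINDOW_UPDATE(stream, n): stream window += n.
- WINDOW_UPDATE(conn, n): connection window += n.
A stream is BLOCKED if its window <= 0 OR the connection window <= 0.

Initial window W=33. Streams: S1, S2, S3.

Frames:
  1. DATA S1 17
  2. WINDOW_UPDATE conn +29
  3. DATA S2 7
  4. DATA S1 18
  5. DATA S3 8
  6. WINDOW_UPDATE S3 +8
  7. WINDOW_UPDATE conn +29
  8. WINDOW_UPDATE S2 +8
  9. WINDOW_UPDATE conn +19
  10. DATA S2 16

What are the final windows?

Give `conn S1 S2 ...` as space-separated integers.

Answer: 44 -2 18 33

Derivation:
Op 1: conn=16 S1=16 S2=33 S3=33 blocked=[]
Op 2: conn=45 S1=16 S2=33 S3=33 blocked=[]
Op 3: conn=38 S1=16 S2=26 S3=33 blocked=[]
Op 4: conn=20 S1=-2 S2=26 S3=33 blocked=[1]
Op 5: conn=12 S1=-2 S2=26 S3=25 blocked=[1]
Op 6: conn=12 S1=-2 S2=26 S3=33 blocked=[1]
Op 7: conn=41 S1=-2 S2=26 S3=33 blocked=[1]
Op 8: conn=41 S1=-2 S2=34 S3=33 blocked=[1]
Op 9: conn=60 S1=-2 S2=34 S3=33 blocked=[1]
Op 10: conn=44 S1=-2 S2=18 S3=33 blocked=[1]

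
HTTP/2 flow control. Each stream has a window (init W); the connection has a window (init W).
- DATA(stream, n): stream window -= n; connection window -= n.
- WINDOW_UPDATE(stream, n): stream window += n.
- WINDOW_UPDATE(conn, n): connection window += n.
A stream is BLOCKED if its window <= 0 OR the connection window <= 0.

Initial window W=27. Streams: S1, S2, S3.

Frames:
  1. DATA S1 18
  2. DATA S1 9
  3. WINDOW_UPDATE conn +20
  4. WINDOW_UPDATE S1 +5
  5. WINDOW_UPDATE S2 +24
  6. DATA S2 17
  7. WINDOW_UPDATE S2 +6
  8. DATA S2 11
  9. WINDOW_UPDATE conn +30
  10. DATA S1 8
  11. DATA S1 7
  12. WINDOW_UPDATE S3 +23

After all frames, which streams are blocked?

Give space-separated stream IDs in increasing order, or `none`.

Op 1: conn=9 S1=9 S2=27 S3=27 blocked=[]
Op 2: conn=0 S1=0 S2=27 S3=27 blocked=[1, 2, 3]
Op 3: conn=20 S1=0 S2=27 S3=27 blocked=[1]
Op 4: conn=20 S1=5 S2=27 S3=27 blocked=[]
Op 5: conn=20 S1=5 S2=51 S3=27 blocked=[]
Op 6: conn=3 S1=5 S2=34 S3=27 blocked=[]
Op 7: conn=3 S1=5 S2=40 S3=27 blocked=[]
Op 8: conn=-8 S1=5 S2=29 S3=27 blocked=[1, 2, 3]
Op 9: conn=22 S1=5 S2=29 S3=27 blocked=[]
Op 10: conn=14 S1=-3 S2=29 S3=27 blocked=[1]
Op 11: conn=7 S1=-10 S2=29 S3=27 blocked=[1]
Op 12: conn=7 S1=-10 S2=29 S3=50 blocked=[1]

Answer: S1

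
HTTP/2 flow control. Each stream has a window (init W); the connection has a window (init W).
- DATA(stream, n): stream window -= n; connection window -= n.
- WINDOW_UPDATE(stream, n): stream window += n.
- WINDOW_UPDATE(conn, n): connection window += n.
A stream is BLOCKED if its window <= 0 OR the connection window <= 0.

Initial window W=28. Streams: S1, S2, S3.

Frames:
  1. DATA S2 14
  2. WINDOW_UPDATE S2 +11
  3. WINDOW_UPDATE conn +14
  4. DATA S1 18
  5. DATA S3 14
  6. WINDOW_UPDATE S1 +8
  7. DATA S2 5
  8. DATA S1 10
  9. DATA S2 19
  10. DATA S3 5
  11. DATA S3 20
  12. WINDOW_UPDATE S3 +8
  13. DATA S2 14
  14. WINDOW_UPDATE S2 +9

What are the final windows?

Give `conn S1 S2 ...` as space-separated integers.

Op 1: conn=14 S1=28 S2=14 S3=28 blocked=[]
Op 2: conn=14 S1=28 S2=25 S3=28 blocked=[]
Op 3: conn=28 S1=28 S2=25 S3=28 blocked=[]
Op 4: conn=10 S1=10 S2=25 S3=28 blocked=[]
Op 5: conn=-4 S1=10 S2=25 S3=14 blocked=[1, 2, 3]
Op 6: conn=-4 S1=18 S2=25 S3=14 blocked=[1, 2, 3]
Op 7: conn=-9 S1=18 S2=20 S3=14 blocked=[1, 2, 3]
Op 8: conn=-19 S1=8 S2=20 S3=14 blocked=[1, 2, 3]
Op 9: conn=-38 S1=8 S2=1 S3=14 blocked=[1, 2, 3]
Op 10: conn=-43 S1=8 S2=1 S3=9 blocked=[1, 2, 3]
Op 11: conn=-63 S1=8 S2=1 S3=-11 blocked=[1, 2, 3]
Op 12: conn=-63 S1=8 S2=1 S3=-3 blocked=[1, 2, 3]
Op 13: conn=-77 S1=8 S2=-13 S3=-3 blocked=[1, 2, 3]
Op 14: conn=-77 S1=8 S2=-4 S3=-3 blocked=[1, 2, 3]

Answer: -77 8 -4 -3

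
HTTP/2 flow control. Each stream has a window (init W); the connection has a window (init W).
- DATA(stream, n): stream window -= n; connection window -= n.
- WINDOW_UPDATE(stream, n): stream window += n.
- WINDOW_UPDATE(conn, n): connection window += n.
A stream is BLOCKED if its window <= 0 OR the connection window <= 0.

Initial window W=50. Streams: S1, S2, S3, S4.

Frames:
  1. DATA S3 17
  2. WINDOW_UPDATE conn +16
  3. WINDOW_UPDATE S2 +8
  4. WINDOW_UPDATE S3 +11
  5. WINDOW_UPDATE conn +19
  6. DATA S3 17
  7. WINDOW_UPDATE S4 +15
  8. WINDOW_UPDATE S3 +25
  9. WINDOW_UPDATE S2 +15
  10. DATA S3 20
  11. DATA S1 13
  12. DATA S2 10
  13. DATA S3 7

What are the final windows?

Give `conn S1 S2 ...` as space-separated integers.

Op 1: conn=33 S1=50 S2=50 S3=33 S4=50 blocked=[]
Op 2: conn=49 S1=50 S2=50 S3=33 S4=50 blocked=[]
Op 3: conn=49 S1=50 S2=58 S3=33 S4=50 blocked=[]
Op 4: conn=49 S1=50 S2=58 S3=44 S4=50 blocked=[]
Op 5: conn=68 S1=50 S2=58 S3=44 S4=50 blocked=[]
Op 6: conn=51 S1=50 S2=58 S3=27 S4=50 blocked=[]
Op 7: conn=51 S1=50 S2=58 S3=27 S4=65 blocked=[]
Op 8: conn=51 S1=50 S2=58 S3=52 S4=65 blocked=[]
Op 9: conn=51 S1=50 S2=73 S3=52 S4=65 blocked=[]
Op 10: conn=31 S1=50 S2=73 S3=32 S4=65 blocked=[]
Op 11: conn=18 S1=37 S2=73 S3=32 S4=65 blocked=[]
Op 12: conn=8 S1=37 S2=63 S3=32 S4=65 blocked=[]
Op 13: conn=1 S1=37 S2=63 S3=25 S4=65 blocked=[]

Answer: 1 37 63 25 65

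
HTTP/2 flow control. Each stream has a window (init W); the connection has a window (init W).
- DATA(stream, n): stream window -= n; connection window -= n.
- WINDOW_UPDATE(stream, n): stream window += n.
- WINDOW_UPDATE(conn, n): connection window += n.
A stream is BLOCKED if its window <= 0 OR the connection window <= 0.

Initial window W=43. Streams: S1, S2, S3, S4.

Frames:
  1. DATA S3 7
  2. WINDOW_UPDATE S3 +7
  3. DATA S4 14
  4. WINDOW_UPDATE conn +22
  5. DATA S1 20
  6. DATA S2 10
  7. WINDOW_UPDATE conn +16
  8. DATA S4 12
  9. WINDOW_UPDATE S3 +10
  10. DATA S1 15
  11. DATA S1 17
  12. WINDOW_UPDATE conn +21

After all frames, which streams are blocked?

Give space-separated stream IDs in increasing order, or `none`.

Answer: S1

Derivation:
Op 1: conn=36 S1=43 S2=43 S3=36 S4=43 blocked=[]
Op 2: conn=36 S1=43 S2=43 S3=43 S4=43 blocked=[]
Op 3: conn=22 S1=43 S2=43 S3=43 S4=29 blocked=[]
Op 4: conn=44 S1=43 S2=43 S3=43 S4=29 blocked=[]
Op 5: conn=24 S1=23 S2=43 S3=43 S4=29 blocked=[]
Op 6: conn=14 S1=23 S2=33 S3=43 S4=29 blocked=[]
Op 7: conn=30 S1=23 S2=33 S3=43 S4=29 blocked=[]
Op 8: conn=18 S1=23 S2=33 S3=43 S4=17 blocked=[]
Op 9: conn=18 S1=23 S2=33 S3=53 S4=17 blocked=[]
Op 10: conn=3 S1=8 S2=33 S3=53 S4=17 blocked=[]
Op 11: conn=-14 S1=-9 S2=33 S3=53 S4=17 blocked=[1, 2, 3, 4]
Op 12: conn=7 S1=-9 S2=33 S3=53 S4=17 blocked=[1]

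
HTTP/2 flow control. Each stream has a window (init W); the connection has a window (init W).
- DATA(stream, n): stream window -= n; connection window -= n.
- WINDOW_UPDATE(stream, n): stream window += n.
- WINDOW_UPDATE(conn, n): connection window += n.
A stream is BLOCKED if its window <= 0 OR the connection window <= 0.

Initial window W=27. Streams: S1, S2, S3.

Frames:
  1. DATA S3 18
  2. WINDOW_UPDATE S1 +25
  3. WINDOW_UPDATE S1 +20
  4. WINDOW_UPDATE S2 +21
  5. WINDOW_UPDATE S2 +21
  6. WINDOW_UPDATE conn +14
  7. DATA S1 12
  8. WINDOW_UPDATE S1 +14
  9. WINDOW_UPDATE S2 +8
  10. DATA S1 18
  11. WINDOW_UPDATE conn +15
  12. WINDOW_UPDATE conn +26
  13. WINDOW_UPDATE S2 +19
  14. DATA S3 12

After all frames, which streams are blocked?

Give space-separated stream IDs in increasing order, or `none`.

Op 1: conn=9 S1=27 S2=27 S3=9 blocked=[]
Op 2: conn=9 S1=52 S2=27 S3=9 blocked=[]
Op 3: conn=9 S1=72 S2=27 S3=9 blocked=[]
Op 4: conn=9 S1=72 S2=48 S3=9 blocked=[]
Op 5: conn=9 S1=72 S2=69 S3=9 blocked=[]
Op 6: conn=23 S1=72 S2=69 S3=9 blocked=[]
Op 7: conn=11 S1=60 S2=69 S3=9 blocked=[]
Op 8: conn=11 S1=74 S2=69 S3=9 blocked=[]
Op 9: conn=11 S1=74 S2=77 S3=9 blocked=[]
Op 10: conn=-7 S1=56 S2=77 S3=9 blocked=[1, 2, 3]
Op 11: conn=8 S1=56 S2=77 S3=9 blocked=[]
Op 12: conn=34 S1=56 S2=77 S3=9 blocked=[]
Op 13: conn=34 S1=56 S2=96 S3=9 blocked=[]
Op 14: conn=22 S1=56 S2=96 S3=-3 blocked=[3]

Answer: S3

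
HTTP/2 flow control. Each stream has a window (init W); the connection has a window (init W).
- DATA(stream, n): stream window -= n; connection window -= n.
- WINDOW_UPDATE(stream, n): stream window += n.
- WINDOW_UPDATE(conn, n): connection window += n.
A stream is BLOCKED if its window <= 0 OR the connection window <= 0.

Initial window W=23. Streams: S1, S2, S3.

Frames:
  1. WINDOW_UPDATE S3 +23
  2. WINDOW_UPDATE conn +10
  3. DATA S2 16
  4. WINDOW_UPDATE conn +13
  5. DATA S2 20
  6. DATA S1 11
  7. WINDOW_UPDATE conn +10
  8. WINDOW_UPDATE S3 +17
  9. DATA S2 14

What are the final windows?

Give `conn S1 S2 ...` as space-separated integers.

Answer: -5 12 -27 63

Derivation:
Op 1: conn=23 S1=23 S2=23 S3=46 blocked=[]
Op 2: conn=33 S1=23 S2=23 S3=46 blocked=[]
Op 3: conn=17 S1=23 S2=7 S3=46 blocked=[]
Op 4: conn=30 S1=23 S2=7 S3=46 blocked=[]
Op 5: conn=10 S1=23 S2=-13 S3=46 blocked=[2]
Op 6: conn=-1 S1=12 S2=-13 S3=46 blocked=[1, 2, 3]
Op 7: conn=9 S1=12 S2=-13 S3=46 blocked=[2]
Op 8: conn=9 S1=12 S2=-13 S3=63 blocked=[2]
Op 9: conn=-5 S1=12 S2=-27 S3=63 blocked=[1, 2, 3]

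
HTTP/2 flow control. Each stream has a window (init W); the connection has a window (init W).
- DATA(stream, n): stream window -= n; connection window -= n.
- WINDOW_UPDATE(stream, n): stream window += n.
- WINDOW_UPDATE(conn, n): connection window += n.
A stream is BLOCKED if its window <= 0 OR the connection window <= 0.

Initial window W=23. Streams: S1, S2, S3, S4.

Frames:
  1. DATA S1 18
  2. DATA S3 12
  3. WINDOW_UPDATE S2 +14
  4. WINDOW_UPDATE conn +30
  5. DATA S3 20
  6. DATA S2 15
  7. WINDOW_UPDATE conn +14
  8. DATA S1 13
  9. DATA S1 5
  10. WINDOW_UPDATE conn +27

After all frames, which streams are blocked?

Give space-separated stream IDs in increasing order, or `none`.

Answer: S1 S3

Derivation:
Op 1: conn=5 S1=5 S2=23 S3=23 S4=23 blocked=[]
Op 2: conn=-7 S1=5 S2=23 S3=11 S4=23 blocked=[1, 2, 3, 4]
Op 3: conn=-7 S1=5 S2=37 S3=11 S4=23 blocked=[1, 2, 3, 4]
Op 4: conn=23 S1=5 S2=37 S3=11 S4=23 blocked=[]
Op 5: conn=3 S1=5 S2=37 S3=-9 S4=23 blocked=[3]
Op 6: conn=-12 S1=5 S2=22 S3=-9 S4=23 blocked=[1, 2, 3, 4]
Op 7: conn=2 S1=5 S2=22 S3=-9 S4=23 blocked=[3]
Op 8: conn=-11 S1=-8 S2=22 S3=-9 S4=23 blocked=[1, 2, 3, 4]
Op 9: conn=-16 S1=-13 S2=22 S3=-9 S4=23 blocked=[1, 2, 3, 4]
Op 10: conn=11 S1=-13 S2=22 S3=-9 S4=23 blocked=[1, 3]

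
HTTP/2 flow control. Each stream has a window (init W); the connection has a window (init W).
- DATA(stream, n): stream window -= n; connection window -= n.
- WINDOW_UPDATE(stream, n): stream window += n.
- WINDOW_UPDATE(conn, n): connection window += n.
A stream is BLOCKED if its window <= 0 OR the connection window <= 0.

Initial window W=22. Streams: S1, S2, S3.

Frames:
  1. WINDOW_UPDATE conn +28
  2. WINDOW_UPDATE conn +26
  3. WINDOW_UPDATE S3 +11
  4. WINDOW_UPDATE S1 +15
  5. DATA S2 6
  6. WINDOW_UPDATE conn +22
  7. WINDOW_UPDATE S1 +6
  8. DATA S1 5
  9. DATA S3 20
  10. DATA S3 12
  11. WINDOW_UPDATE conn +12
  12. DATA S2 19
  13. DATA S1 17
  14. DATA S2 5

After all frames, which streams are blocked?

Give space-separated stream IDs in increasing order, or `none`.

Op 1: conn=50 S1=22 S2=22 S3=22 blocked=[]
Op 2: conn=76 S1=22 S2=22 S3=22 blocked=[]
Op 3: conn=76 S1=22 S2=22 S3=33 blocked=[]
Op 4: conn=76 S1=37 S2=22 S3=33 blocked=[]
Op 5: conn=70 S1=37 S2=16 S3=33 blocked=[]
Op 6: conn=92 S1=37 S2=16 S3=33 blocked=[]
Op 7: conn=92 S1=43 S2=16 S3=33 blocked=[]
Op 8: conn=87 S1=38 S2=16 S3=33 blocked=[]
Op 9: conn=67 S1=38 S2=16 S3=13 blocked=[]
Op 10: conn=55 S1=38 S2=16 S3=1 blocked=[]
Op 11: conn=67 S1=38 S2=16 S3=1 blocked=[]
Op 12: conn=48 S1=38 S2=-3 S3=1 blocked=[2]
Op 13: conn=31 S1=21 S2=-3 S3=1 blocked=[2]
Op 14: conn=26 S1=21 S2=-8 S3=1 blocked=[2]

Answer: S2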